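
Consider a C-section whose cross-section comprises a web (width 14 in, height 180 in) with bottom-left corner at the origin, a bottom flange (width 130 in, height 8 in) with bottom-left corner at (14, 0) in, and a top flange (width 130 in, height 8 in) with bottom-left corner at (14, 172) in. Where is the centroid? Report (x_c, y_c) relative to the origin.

x_c = 39.56 in, y_c = 90.00 in

web: A = 14 × 180 = 2520.00, centroid at (7.00, 90.00).
bottom flange: A = 130 × 8 = 1040.00, centroid at (79.00, 4.00).
top flange: A = 130 × 8 = 1040.00, centroid at (79.00, 176.00).
ΣA = 4600.00 in², ΣAx_c = 181960.00 in³, ΣAy_c = 414000.00 in³.
x_c = 181960.00/4600.00 = 39.56 in; y_c = 414000.00/4600.00 = 90.00 in.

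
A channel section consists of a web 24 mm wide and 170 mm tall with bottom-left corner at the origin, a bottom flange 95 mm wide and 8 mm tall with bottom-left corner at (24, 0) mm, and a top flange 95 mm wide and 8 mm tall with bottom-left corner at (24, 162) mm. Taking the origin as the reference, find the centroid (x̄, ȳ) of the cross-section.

web: A = 24 × 170 = 4080.00, centroid at (12.00, 85.00).
bottom flange: A = 95 × 8 = 760.00, centroid at (71.50, 4.00).
top flange: A = 95 × 8 = 760.00, centroid at (71.50, 166.00).
ΣA = 5600.00 mm², ΣAx̄ = 157640.00 mm³, ΣAȳ = 476000.00 mm³.
x̄ = 157640.00/5600.00 = 28.15 mm; ȳ = 476000.00/5600.00 = 85.00 mm.

x̄ = 28.15 mm, ȳ = 85.00 mm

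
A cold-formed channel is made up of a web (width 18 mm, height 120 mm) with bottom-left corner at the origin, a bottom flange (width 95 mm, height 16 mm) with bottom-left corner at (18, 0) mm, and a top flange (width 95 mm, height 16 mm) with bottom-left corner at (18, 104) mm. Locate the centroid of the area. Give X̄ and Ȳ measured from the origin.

X̄ = 42.03 mm, Ȳ = 60.00 mm

web: A = 18 × 120 = 2160.00, centroid at (9.00, 60.00).
bottom flange: A = 95 × 16 = 1520.00, centroid at (65.50, 8.00).
top flange: A = 95 × 16 = 1520.00, centroid at (65.50, 112.00).
ΣA = 5200.00 mm²
ΣAX̄ = (2160.00)(9.00) + (1520.00)(65.50) + (1520.00)(65.50) = 218560.00 mm³
ΣAȲ = (2160.00)(60.00) + (1520.00)(8.00) + (1520.00)(112.00) = 312000.00 mm³
X̄ = 218560.00 / 5200.00 = 42.03 mm
Ȳ = 312000.00 / 5200.00 = 60.00 mm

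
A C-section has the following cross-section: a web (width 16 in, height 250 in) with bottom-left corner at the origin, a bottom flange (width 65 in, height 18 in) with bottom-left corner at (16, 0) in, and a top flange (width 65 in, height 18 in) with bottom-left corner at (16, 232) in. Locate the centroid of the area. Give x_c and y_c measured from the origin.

x_c = 22.95 in, y_c = 125.00 in

web: A = 16 × 250 = 4000.00, centroid at (8.00, 125.00).
bottom flange: A = 65 × 18 = 1170.00, centroid at (48.50, 9.00).
top flange: A = 65 × 18 = 1170.00, centroid at (48.50, 241.00).
ΣA = 6340.00 in²
ΣAx_c = (4000.00)(8.00) + (1170.00)(48.50) + (1170.00)(48.50) = 145490.00 in³
ΣAy_c = (4000.00)(125.00) + (1170.00)(9.00) + (1170.00)(241.00) = 792500.00 in³
x_c = 145490.00 / 6340.00 = 22.95 in
y_c = 792500.00 / 6340.00 = 125.00 in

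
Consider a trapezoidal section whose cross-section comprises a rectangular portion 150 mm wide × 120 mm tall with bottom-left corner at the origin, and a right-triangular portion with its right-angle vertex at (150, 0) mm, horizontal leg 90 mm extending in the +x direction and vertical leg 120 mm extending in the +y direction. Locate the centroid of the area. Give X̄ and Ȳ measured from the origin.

rectangular portion: A = 150 × 120 = 18000.00, centroid at (75.00, 60.00).
triangular portion: A = ½·90·120 = 5400.00, centroid at (180.00, 40.00).
ΣA = 23400.00 mm², ΣAX̄ = 2322000.00 mm³, ΣAȲ = 1296000.00 mm³.
X̄ = 2322000.00/23400.00 = 99.23 mm; Ȳ = 1296000.00/23400.00 = 55.38 mm.

X̄ = 99.23 mm, Ȳ = 55.38 mm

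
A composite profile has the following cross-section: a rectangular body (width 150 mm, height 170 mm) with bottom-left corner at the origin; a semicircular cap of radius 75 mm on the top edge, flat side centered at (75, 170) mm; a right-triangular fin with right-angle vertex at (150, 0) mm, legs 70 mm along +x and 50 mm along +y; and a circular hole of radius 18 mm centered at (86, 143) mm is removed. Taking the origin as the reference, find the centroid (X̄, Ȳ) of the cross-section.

Part | A | x̄ᵢ | ȳᵢ | A·x̄ᵢ | A·ȳᵢ
rectangular body | 25500.00 | 75.00 | 85.00 | 1912500.00 | 2167500.00
semicircular top | 8835.73 | 75.00 | 201.83 | 662679.70 | 1783323.99
triangular fin | 1750.00 | 173.33 | 16.67 | 303333.33 | 29166.67
hole | -1017.88 | 86.00 | 143.00 | -87537.34 | -145556.27
Σ | 35067.85 |  |  | 2790975.70 | 3834434.38
X̄ = 2790975.70 / 35067.85 = 79.59 mm
Ȳ = 3834434.38 / 35067.85 = 109.34 mm

X̄ = 79.59 mm, Ȳ = 109.34 mm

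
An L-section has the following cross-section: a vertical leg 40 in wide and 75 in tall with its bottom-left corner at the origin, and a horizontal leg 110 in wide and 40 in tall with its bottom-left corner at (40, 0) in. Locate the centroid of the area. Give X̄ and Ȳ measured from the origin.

vertical leg: A = 40 × 75 = 3000.00, centroid at (20.00, 37.50).
horizontal leg: A = 110 × 40 = 4400.00, centroid at (95.00, 20.00).
ΣA = 7400.00 in²
ΣAX̄ = (3000.00)(20.00) + (4400.00)(95.00) = 478000.00 in³
ΣAȲ = (3000.00)(37.50) + (4400.00)(20.00) = 200500.00 in³
X̄ = 478000.00 / 7400.00 = 64.59 in
Ȳ = 200500.00 / 7400.00 = 27.09 in

X̄ = 64.59 in, Ȳ = 27.09 in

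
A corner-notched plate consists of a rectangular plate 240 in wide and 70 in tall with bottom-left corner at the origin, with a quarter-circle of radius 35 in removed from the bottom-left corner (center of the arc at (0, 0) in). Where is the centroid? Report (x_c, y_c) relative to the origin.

plate: A = 240 × 70 = 16800.00, centroid at (120.00, 35.00).
removed quarter-circle: A = −¼π·35² = -962.11, centroid at (14.85, 14.85).
ΣA = 15837.89 in²
ΣAx_c = (16800.00)(120.00) + (-962.11)(14.85) = 2001708.33 in³
ΣAy_c = (16800.00)(35.00) + (-962.11)(14.85) = 573708.33 in³
x_c = 2001708.33 / 15837.89 = 126.39 in
y_c = 573708.33 / 15837.89 = 36.22 in

x_c = 126.39 in, y_c = 36.22 in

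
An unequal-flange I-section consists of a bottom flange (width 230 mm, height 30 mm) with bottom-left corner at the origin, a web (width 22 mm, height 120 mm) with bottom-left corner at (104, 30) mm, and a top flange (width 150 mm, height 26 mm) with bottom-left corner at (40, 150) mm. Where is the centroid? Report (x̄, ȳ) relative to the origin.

x̄ = 115.00 mm, ȳ = 72.68 mm

Part | A | x̄ᵢ | ȳᵢ | A·x̄ᵢ | A·ȳᵢ
bottom flange | 6900.00 | 115.00 | 15.00 | 793500.00 | 103500.00
web | 2640.00 | 115.00 | 90.00 | 303600.00 | 237600.00
top flange | 3900.00 | 115.00 | 163.00 | 448500.00 | 635700.00
Σ | 13440.00 |  |  | 1545600.00 | 976800.00
x̄ = 1545600.00 / 13440.00 = 115.00 mm
ȳ = 976800.00 / 13440.00 = 72.68 mm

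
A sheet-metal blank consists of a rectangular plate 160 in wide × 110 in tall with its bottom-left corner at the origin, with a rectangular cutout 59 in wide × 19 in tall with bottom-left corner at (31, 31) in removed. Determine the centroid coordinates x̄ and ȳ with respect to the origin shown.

x̄ = 81.33 in, ȳ = 55.99 in

plate: A = 160 × 110 = 17600.00, centroid at (80.00, 55.00).
hole: A = −(59 × 19) = -1121.00, centroid at (60.50, 40.50).
ΣA = 16479.00 in², ΣAx̄ = 1340179.50 in³, ΣAȳ = 922599.50 in³.
x̄ = 1340179.50/16479.00 = 81.33 in; ȳ = 922599.50/16479.00 = 55.99 in.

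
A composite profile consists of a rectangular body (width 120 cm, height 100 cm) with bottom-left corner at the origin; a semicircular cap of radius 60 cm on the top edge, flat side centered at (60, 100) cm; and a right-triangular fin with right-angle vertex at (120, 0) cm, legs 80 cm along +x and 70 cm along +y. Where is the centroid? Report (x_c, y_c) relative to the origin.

Part | A | x̄ᵢ | ȳᵢ | A·x̄ᵢ | A·ȳᵢ
rectangular body | 12000.00 | 60.00 | 50.00 | 720000.00 | 600000.00
semicircular top | 5654.87 | 60.00 | 125.46 | 339292.01 | 709486.68
triangular fin | 2800.00 | 146.67 | 23.33 | 410666.67 | 65333.33
Σ | 20454.87 |  |  | 1469958.67 | 1374820.01
x_c = 1469958.67 / 20454.87 = 71.86 cm
y_c = 1374820.01 / 20454.87 = 67.21 cm

x_c = 71.86 cm, y_c = 67.21 cm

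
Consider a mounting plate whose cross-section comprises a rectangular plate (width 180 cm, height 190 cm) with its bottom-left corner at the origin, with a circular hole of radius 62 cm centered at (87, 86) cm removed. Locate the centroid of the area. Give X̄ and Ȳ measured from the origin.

plate: A = 180 × 190 = 34200.00, centroid at (90.00, 95.00).
hole: A = −π·62² = -12076.28, centroid at (87.00, 86.00).
ΣA = 22123.72 cm², ΣAX̄ = 2027363.45 cm³, ΣAȲ = 2210439.73 cm³.
X̄ = 2027363.45/22123.72 = 91.64 cm; Ȳ = 2210439.73/22123.72 = 99.91 cm.

X̄ = 91.64 cm, Ȳ = 99.91 cm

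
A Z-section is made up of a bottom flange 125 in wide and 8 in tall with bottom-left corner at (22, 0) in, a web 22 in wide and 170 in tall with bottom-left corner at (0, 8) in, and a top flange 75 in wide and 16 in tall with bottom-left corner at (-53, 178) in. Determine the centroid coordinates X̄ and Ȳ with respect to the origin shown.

X̄ = 18.02 in, Ȳ = 96.80 in

bottom flange: A = 125 × 8 = 1000.00, centroid at (84.50, 4.00).
web: A = 22 × 170 = 3740.00, centroid at (11.00, 93.00).
top flange: A = 75 × 16 = 1200.00, centroid at (-15.50, 186.00).
ΣA = 5940.00 in²
ΣAX̄ = (1000.00)(84.50) + (3740.00)(11.00) + (1200.00)(-15.50) = 107040.00 in³
ΣAȲ = (1000.00)(4.00) + (3740.00)(93.00) + (1200.00)(186.00) = 575020.00 in³
X̄ = 107040.00 / 5940.00 = 18.02 in
Ȳ = 575020.00 / 5940.00 = 96.80 in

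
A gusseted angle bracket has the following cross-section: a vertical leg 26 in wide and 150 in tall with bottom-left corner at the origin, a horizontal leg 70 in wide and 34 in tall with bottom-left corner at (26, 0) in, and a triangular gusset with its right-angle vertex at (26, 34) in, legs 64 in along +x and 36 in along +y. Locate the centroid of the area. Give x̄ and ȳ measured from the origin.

Part | A | x̄ᵢ | ȳᵢ | A·x̄ᵢ | A·ȳᵢ
vertical leg | 3900.00 | 13.00 | 75.00 | 50700.00 | 292500.00
horizontal leg | 2380.00 | 61.00 | 17.00 | 145180.00 | 40460.00
gusset | 1152.00 | 47.33 | 46.00 | 54528.00 | 52992.00
Σ | 7432.00 |  |  | 250408.00 | 385952.00
x̄ = 250408.00 / 7432.00 = 33.69 in
ȳ = 385952.00 / 7432.00 = 51.93 in

x̄ = 33.69 in, ȳ = 51.93 in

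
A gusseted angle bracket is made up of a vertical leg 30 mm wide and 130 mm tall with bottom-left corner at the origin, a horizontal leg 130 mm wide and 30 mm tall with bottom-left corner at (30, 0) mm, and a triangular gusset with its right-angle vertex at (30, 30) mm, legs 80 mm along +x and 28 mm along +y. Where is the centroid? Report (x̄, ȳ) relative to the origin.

vertical leg: A = 30 × 130 = 3900.00, centroid at (15.00, 65.00).
horizontal leg: A = 130 × 30 = 3900.00, centroid at (95.00, 15.00).
gusset: A = ½·80·28 = 1120.00, centroid at (56.67, 39.33).
ΣA = 8920.00 mm²
ΣAx̄ = (3900.00)(15.00) + (3900.00)(95.00) + (1120.00)(56.67) = 492466.67 mm³
ΣAȳ = (3900.00)(65.00) + (3900.00)(15.00) + (1120.00)(39.33) = 356053.33 mm³
x̄ = 492466.67 / 8920.00 = 55.21 mm
ȳ = 356053.33 / 8920.00 = 39.92 mm

x̄ = 55.21 mm, ȳ = 39.92 mm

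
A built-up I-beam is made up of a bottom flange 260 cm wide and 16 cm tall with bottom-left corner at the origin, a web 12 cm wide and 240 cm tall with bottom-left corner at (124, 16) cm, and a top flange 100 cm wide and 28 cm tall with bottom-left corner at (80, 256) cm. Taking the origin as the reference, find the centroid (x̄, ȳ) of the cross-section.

x̄ = 130.00 cm, ȳ = 120.02 cm

Part | A | x̄ᵢ | ȳᵢ | A·x̄ᵢ | A·ȳᵢ
bottom flange | 4160.00 | 130.00 | 8.00 | 540800.00 | 33280.00
web | 2880.00 | 130.00 | 136.00 | 374400.00 | 391680.00
top flange | 2800.00 | 130.00 | 270.00 | 364000.00 | 756000.00
Σ | 9840.00 |  |  | 1279200.00 | 1180960.00
x̄ = 1279200.00 / 9840.00 = 130.00 cm
ȳ = 1180960.00 / 9840.00 = 120.02 cm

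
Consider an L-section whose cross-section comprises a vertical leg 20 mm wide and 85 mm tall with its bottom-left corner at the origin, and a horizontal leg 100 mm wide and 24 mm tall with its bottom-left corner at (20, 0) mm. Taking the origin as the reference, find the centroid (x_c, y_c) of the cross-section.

Part | A | x̄ᵢ | ȳᵢ | A·x̄ᵢ | A·ȳᵢ
vertical leg | 1700.00 | 10.00 | 42.50 | 17000.00 | 72250.00
horizontal leg | 2400.00 | 70.00 | 12.00 | 168000.00 | 28800.00
Σ | 4100.00 |  |  | 185000.00 | 101050.00
x_c = 185000.00 / 4100.00 = 45.12 mm
y_c = 101050.00 / 4100.00 = 24.65 mm

x_c = 45.12 mm, y_c = 24.65 mm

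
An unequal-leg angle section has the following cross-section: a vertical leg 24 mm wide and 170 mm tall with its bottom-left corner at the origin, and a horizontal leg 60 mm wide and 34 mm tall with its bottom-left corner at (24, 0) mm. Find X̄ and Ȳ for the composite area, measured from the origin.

X̄ = 26.00 mm, Ȳ = 62.33 mm

vertical leg: A = 24 × 170 = 4080.00, centroid at (12.00, 85.00).
horizontal leg: A = 60 × 34 = 2040.00, centroid at (54.00, 17.00).
ΣA = 6120.00 mm², ΣAX̄ = 159120.00 mm³, ΣAȲ = 381480.00 mm³.
X̄ = 159120.00/6120.00 = 26.00 mm; Ȳ = 381480.00/6120.00 = 62.33 mm.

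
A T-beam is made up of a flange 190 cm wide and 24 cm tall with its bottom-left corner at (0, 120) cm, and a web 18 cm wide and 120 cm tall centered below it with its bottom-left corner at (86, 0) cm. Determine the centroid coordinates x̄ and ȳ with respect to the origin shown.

web: A = 18 × 120 = 2160.00, centroid at (95.00, 60.00).
flange: A = 190 × 24 = 4560.00, centroid at (95.00, 132.00).
ΣA = 6720.00 cm², ΣAx̄ = 638400.00 cm³, ΣAȳ = 731520.00 cm³.
x̄ = 638400.00/6720.00 = 95.00 cm; ȳ = 731520.00/6720.00 = 108.86 cm.

x̄ = 95.00 cm, ȳ = 108.86 cm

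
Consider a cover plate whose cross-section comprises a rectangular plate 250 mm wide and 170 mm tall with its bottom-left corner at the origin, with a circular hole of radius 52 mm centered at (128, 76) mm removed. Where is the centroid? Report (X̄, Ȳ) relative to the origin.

Part | A | x̄ᵢ | ȳᵢ | A·x̄ᵢ | A·ȳᵢ
plate | 42500.00 | 125.00 | 85.00 | 5312500.00 | 3612500.00
hole | -8494.87 | 128.00 | 76.00 | -1087342.92 | -645609.86
Σ | 34005.13 |  |  | 4225157.08 | 2966890.14
X̄ = 4225157.08 / 34005.13 = 124.25 mm
Ȳ = 2966890.14 / 34005.13 = 87.25 mm

X̄ = 124.25 mm, Ȳ = 87.25 mm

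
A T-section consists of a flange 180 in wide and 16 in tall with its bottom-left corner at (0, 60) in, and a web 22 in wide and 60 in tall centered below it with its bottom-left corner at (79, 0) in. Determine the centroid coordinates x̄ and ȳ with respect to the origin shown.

x̄ = 90.00 in, ȳ = 56.06 in

web: A = 22 × 60 = 1320.00, centroid at (90.00, 30.00).
flange: A = 180 × 16 = 2880.00, centroid at (90.00, 68.00).
ΣA = 4200.00 in²
ΣAx̄ = (1320.00)(90.00) + (2880.00)(90.00) = 378000.00 in³
ΣAȳ = (1320.00)(30.00) + (2880.00)(68.00) = 235440.00 in³
x̄ = 378000.00 / 4200.00 = 90.00 in
ȳ = 235440.00 / 4200.00 = 56.06 in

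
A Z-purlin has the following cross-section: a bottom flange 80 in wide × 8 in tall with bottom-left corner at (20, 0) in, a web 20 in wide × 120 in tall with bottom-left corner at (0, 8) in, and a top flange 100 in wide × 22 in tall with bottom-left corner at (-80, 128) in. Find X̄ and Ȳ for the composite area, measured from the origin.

X̄ = -0.69 in, Ȳ = 89.99 in

bottom flange: A = 80 × 8 = 640.00, centroid at (60.00, 4.00).
web: A = 20 × 120 = 2400.00, centroid at (10.00, 68.00).
top flange: A = 100 × 22 = 2200.00, centroid at (-30.00, 139.00).
ΣA = 5240.00 in², ΣAX̄ = -3600.00 in³, ΣAȲ = 471560.00 in³.
X̄ = -3600.00/5240.00 = -0.69 in; Ȳ = 471560.00/5240.00 = 89.99 in.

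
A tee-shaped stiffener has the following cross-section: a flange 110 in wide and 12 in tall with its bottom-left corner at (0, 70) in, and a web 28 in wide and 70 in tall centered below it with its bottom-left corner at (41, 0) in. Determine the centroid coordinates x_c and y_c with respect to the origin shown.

x_c = 55.00 in, y_c = 51.50 in

web: A = 28 × 70 = 1960.00, centroid at (55.00, 35.00).
flange: A = 110 × 12 = 1320.00, centroid at (55.00, 76.00).
ΣA = 3280.00 in², ΣAx_c = 180400.00 in³, ΣAy_c = 168920.00 in³.
x_c = 180400.00/3280.00 = 55.00 in; y_c = 168920.00/3280.00 = 51.50 in.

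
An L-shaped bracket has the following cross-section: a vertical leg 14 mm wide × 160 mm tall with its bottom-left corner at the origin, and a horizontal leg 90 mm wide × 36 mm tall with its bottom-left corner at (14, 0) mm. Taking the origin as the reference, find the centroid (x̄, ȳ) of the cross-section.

x̄ = 37.74 mm, ȳ = 43.34 mm

vertical leg: A = 14 × 160 = 2240.00, centroid at (7.00, 80.00).
horizontal leg: A = 90 × 36 = 3240.00, centroid at (59.00, 18.00).
ΣA = 5480.00 mm²
ΣAx̄ = (2240.00)(7.00) + (3240.00)(59.00) = 206840.00 mm³
ΣAȳ = (2240.00)(80.00) + (3240.00)(18.00) = 237520.00 mm³
x̄ = 206840.00 / 5480.00 = 37.74 mm
ȳ = 237520.00 / 5480.00 = 43.34 mm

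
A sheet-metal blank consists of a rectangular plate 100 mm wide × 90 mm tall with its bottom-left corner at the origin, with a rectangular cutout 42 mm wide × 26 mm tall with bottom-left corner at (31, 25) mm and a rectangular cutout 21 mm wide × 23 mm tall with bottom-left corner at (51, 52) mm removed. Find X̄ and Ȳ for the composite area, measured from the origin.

Part | A | x̄ᵢ | ȳᵢ | A·x̄ᵢ | A·ȳᵢ
plate | 9000.00 | 50.00 | 45.00 | 450000.00 | 405000.00
hole 1 | -1092.00 | 52.00 | 38.00 | -56784.00 | -41496.00
hole 2 | -483.00 | 61.50 | 63.50 | -29704.50 | -30670.50
Σ | 7425.00 |  |  | 363511.50 | 332833.50
X̄ = 363511.50 / 7425.00 = 48.96 mm
Ȳ = 332833.50 / 7425.00 = 44.83 mm

X̄ = 48.96 mm, Ȳ = 44.83 mm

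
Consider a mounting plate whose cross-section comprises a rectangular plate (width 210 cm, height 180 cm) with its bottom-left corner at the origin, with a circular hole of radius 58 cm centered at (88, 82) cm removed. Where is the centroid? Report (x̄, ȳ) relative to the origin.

plate: A = 210 × 180 = 37800.00, centroid at (105.00, 90.00).
hole: A = −π·58² = -10568.32, centroid at (88.00, 82.00).
ΣA = 27231.68 cm², ΣAx̄ = 3038988.04 cm³, ΣAȳ = 2535397.95 cm³.
x̄ = 3038988.04/27231.68 = 111.60 cm; ȳ = 2535397.95/27231.68 = 93.10 cm.

x̄ = 111.60 cm, ȳ = 93.10 cm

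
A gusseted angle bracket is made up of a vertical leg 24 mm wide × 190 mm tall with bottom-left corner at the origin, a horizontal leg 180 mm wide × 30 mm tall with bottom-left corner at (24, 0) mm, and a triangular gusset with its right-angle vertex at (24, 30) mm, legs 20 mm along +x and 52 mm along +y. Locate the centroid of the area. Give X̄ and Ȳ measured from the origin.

X̄ = 65.48 mm, Ȳ = 51.41 mm

Part | A | x̄ᵢ | ȳᵢ | A·x̄ᵢ | A·ȳᵢ
vertical leg | 4560.00 | 12.00 | 95.00 | 54720.00 | 433200.00
horizontal leg | 5400.00 | 114.00 | 15.00 | 615600.00 | 81000.00
gusset | 520.00 | 30.67 | 47.33 | 15946.67 | 24613.33
Σ | 10480.00 |  |  | 686266.67 | 538813.33
X̄ = 686266.67 / 10480.00 = 65.48 mm
Ȳ = 538813.33 / 10480.00 = 51.41 mm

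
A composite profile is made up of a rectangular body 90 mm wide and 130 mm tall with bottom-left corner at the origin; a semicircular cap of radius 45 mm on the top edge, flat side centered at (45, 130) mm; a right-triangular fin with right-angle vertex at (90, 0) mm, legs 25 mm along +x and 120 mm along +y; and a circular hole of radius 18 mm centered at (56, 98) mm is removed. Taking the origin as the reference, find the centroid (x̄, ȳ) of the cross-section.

x̄ = 49.48 mm, ȳ = 77.79 mm

Part | A | x̄ᵢ | ȳᵢ | A·x̄ᵢ | A·ȳᵢ
rectangular body | 11700.00 | 45.00 | 65.00 | 526500.00 | 760500.00
semicircular top | 3180.86 | 45.00 | 149.10 | 143138.82 | 474262.13
triangular fin | 1500.00 | 98.33 | 40.00 | 147500.00 | 60000.00
hole | -1017.88 | 56.00 | 98.00 | -57001.06 | -99751.85
Σ | 15362.99 |  |  | 760137.76 | 1195010.28
x̄ = 760137.76 / 15362.99 = 49.48 mm
ȳ = 1195010.28 / 15362.99 = 77.79 mm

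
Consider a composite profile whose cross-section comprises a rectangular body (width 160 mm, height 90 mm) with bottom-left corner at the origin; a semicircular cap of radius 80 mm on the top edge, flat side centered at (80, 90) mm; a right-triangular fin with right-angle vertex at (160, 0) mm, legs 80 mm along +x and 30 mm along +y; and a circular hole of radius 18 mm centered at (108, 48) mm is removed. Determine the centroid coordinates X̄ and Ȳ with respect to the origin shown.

X̄ = 84.04 mm, Ȳ = 75.39 mm

rectangular body: A = 160 × 90 = 14400.00, centroid at (80.00, 45.00).
semicircular top: A = ½π·80² = 10053.10, centroid at (80.00, 123.95).
triangular fin: A = ½·80·30 = 1200.00, centroid at (186.67, 10.00).
hole: A = −π·18² = -1017.88, centroid at (108.00, 48.00).
ΣA = 24635.22 mm²
ΣAX̄ = (14400.00)(80.00) + (10053.10)(80.00) + (1200.00)(186.67) + (-1017.88)(108.00) = 2070317.11 mm³
ΣAȲ = (14400.00)(45.00) + (10053.10)(123.95) + (1200.00)(10.00) + (-1017.88)(48.00) = 1857253.97 mm³
X̄ = 2070317.11 / 24635.22 = 84.04 mm
Ȳ = 1857253.97 / 24635.22 = 75.39 mm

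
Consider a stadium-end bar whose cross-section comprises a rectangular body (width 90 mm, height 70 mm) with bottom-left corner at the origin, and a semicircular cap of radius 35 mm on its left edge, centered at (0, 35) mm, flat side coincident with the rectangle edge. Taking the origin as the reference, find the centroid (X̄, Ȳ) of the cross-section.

X̄ = 31.00 mm, Ȳ = 35.00 mm

Part | A | x̄ᵢ | ȳᵢ | A·x̄ᵢ | A·ȳᵢ
rectangular body | 6300.00 | 45.00 | 35.00 | 283500.00 | 220500.00
semicircular end | 1924.23 | -14.85 | 35.00 | -28583.33 | 67347.89
Σ | 8224.23 |  |  | 254916.67 | 287847.89
X̄ = 254916.67 / 8224.23 = 31.00 mm
Ȳ = 287847.89 / 8224.23 = 35.00 mm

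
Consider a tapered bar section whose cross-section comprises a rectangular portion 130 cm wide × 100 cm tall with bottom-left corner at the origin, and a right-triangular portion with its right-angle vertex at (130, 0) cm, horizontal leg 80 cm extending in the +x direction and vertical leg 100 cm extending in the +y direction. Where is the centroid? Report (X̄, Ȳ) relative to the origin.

rectangular portion: A = 130 × 100 = 13000.00, centroid at (65.00, 50.00).
triangular portion: A = ½·80·100 = 4000.00, centroid at (156.67, 33.33).
ΣA = 17000.00 cm²
ΣAX̄ = (13000.00)(65.00) + (4000.00)(156.67) = 1471666.67 cm³
ΣAȲ = (13000.00)(50.00) + (4000.00)(33.33) = 783333.33 cm³
X̄ = 1471666.67 / 17000.00 = 86.57 cm
Ȳ = 783333.33 / 17000.00 = 46.08 cm

X̄ = 86.57 cm, Ȳ = 46.08 cm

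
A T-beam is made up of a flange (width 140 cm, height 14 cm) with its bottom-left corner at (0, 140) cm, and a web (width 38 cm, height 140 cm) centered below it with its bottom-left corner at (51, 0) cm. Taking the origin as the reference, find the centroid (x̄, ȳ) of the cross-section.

x̄ = 70.00 cm, ȳ = 90.73 cm

Part | A | x̄ᵢ | ȳᵢ | A·x̄ᵢ | A·ȳᵢ
web | 5320.00 | 70.00 | 70.00 | 372400.00 | 372400.00
flange | 1960.00 | 70.00 | 147.00 | 137200.00 | 288120.00
Σ | 7280.00 |  |  | 509600.00 | 660520.00
x̄ = 509600.00 / 7280.00 = 70.00 cm
ȳ = 660520.00 / 7280.00 = 90.73 cm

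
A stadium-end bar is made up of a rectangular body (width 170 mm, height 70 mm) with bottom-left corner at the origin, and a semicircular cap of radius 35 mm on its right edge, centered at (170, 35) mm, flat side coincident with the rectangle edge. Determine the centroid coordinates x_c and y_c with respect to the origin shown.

x_c = 98.90 mm, y_c = 35.00 mm

Part | A | x̄ᵢ | ȳᵢ | A·x̄ᵢ | A·ȳᵢ
rectangular body | 11900.00 | 85.00 | 35.00 | 1011500.00 | 416500.00
semicircular end | 1924.23 | 184.85 | 35.00 | 355701.67 | 67347.89
Σ | 13824.23 |  |  | 1367201.67 | 483847.89
x_c = 1367201.67 / 13824.23 = 98.90 mm
y_c = 483847.89 / 13824.23 = 35.00 mm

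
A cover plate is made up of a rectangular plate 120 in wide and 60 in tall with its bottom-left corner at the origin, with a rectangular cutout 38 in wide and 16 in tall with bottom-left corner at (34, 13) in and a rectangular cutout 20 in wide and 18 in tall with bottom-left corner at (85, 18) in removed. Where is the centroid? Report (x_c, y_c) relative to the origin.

plate: A = 120 × 60 = 7200.00, centroid at (60.00, 30.00).
hole 1: A = −(38 × 16) = -608.00, centroid at (53.00, 21.00).
hole 2: A = −(20 × 18) = -360.00, centroid at (95.00, 27.00).
ΣA = 6232.00 in²
ΣAx_c = (7200.00)(60.00) + (-608.00)(53.00) + (-360.00)(95.00) = 365576.00 in³
ΣAy_c = (7200.00)(30.00) + (-608.00)(21.00) + (-360.00)(27.00) = 193512.00 in³
x_c = 365576.00 / 6232.00 = 58.66 in
y_c = 193512.00 / 6232.00 = 31.05 in

x_c = 58.66 in, y_c = 31.05 in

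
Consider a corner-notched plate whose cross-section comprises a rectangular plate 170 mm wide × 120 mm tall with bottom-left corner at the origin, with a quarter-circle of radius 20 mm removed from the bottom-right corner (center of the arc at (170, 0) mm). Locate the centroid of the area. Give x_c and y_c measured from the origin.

x_c = 83.80 mm, y_c = 60.81 mm

plate: A = 170 × 120 = 20400.00, centroid at (85.00, 60.00).
removed quarter-circle: A = −¼π·20² = -314.16, centroid at (161.51, 8.49).
ΣA = 20085.84 mm², ΣAx_c = 1683259.59 mm³, ΣAy_c = 1221333.33 mm³.
x_c = 1683259.59/20085.84 = 83.80 mm; y_c = 1221333.33/20085.84 = 60.81 mm.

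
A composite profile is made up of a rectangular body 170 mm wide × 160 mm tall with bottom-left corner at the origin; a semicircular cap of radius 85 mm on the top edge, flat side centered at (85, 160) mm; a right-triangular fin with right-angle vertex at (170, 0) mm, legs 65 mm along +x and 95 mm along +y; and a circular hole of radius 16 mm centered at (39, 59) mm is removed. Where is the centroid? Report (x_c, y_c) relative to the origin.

x_c = 93.97 mm, y_c = 109.02 mm

rectangular body: A = 170 × 160 = 27200.00, centroid at (85.00, 80.00).
semicircular top: A = ½π·85² = 11349.00, centroid at (85.00, 196.08).
triangular fin: A = ½·65·95 = 3087.50, centroid at (191.67, 31.67).
hole: A = −π·16² = -804.25, centroid at (39.00, 59.00).
ΣA = 40832.26 mm²
ΣAx_c = (27200.00)(85.00) + (11349.00)(85.00) + (3087.50)(191.67) + (-804.25)(39.00) = 3837070.47 mm³
ΣAy_c = (27200.00)(80.00) + (11349.00)(196.08) + (3087.50)(31.67) + (-804.25)(59.00) = 4451577.44 mm³
x_c = 3837070.47 / 40832.26 = 93.97 mm
y_c = 4451577.44 / 40832.26 = 109.02 mm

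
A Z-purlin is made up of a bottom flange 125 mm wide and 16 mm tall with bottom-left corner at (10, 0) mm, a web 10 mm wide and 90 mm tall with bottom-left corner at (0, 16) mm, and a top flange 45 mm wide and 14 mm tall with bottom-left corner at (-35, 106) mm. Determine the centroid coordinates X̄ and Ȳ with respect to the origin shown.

X̄ = 40.12 mm, Ȳ = 40.25 mm

Part | A | x̄ᵢ | ȳᵢ | A·x̄ᵢ | A·ȳᵢ
bottom flange | 2000.00 | 72.50 | 8.00 | 145000.00 | 16000.00
web | 900.00 | 5.00 | 61.00 | 4500.00 | 54900.00
top flange | 630.00 | -12.50 | 113.00 | -7875.00 | 71190.00
Σ | 3530.00 |  |  | 141625.00 | 142090.00
X̄ = 141625.00 / 3530.00 = 40.12 mm
Ȳ = 142090.00 / 3530.00 = 40.25 mm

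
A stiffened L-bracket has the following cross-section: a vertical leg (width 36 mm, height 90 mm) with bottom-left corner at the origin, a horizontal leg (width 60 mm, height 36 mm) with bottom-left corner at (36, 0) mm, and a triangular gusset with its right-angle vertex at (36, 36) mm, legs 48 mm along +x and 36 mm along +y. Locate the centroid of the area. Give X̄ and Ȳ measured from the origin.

Part | A | x̄ᵢ | ȳᵢ | A·x̄ᵢ | A·ȳᵢ
vertical leg | 3240.00 | 18.00 | 45.00 | 58320.00 | 145800.00
horizontal leg | 2160.00 | 66.00 | 18.00 | 142560.00 | 38880.00
gusset | 864.00 | 52.00 | 48.00 | 44928.00 | 41472.00
Σ | 6264.00 |  |  | 245808.00 | 226152.00
X̄ = 245808.00 / 6264.00 = 39.24 mm
Ȳ = 226152.00 / 6264.00 = 36.10 mm

X̄ = 39.24 mm, Ȳ = 36.10 mm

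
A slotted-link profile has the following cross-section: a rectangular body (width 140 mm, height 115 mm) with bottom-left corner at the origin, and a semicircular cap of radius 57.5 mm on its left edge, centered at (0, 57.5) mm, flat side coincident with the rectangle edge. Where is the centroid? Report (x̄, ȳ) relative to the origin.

x̄ = 46.98 mm, ȳ = 57.50 mm

rectangular body: A = 140 × 115 = 16100.00, centroid at (70.00, 57.50).
semicircular end: A = ½π·57.5² = 5193.45, centroid at (-24.40, 57.50).
ΣA = 21293.45 mm², ΣAx̄ = 1000260.42 mm³, ΣAȳ = 1224373.11 mm³.
x̄ = 1000260.42/21293.45 = 46.98 mm; ȳ = 1224373.11/21293.45 = 57.50 mm.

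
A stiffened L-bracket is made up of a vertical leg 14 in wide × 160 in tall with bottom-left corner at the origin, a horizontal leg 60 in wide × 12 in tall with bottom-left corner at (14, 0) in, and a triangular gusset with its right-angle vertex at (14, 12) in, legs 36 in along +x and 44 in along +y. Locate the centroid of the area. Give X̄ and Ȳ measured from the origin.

X̄ = 18.11 in, Ȳ = 54.54 in

Part | A | x̄ᵢ | ȳᵢ | A·x̄ᵢ | A·ȳᵢ
vertical leg | 2240.00 | 7.00 | 80.00 | 15680.00 | 179200.00
horizontal leg | 720.00 | 44.00 | 6.00 | 31680.00 | 4320.00
gusset | 792.00 | 26.00 | 26.67 | 20592.00 | 21120.00
Σ | 3752.00 |  |  | 67952.00 | 204640.00
X̄ = 67952.00 / 3752.00 = 18.11 in
Ȳ = 204640.00 / 3752.00 = 54.54 in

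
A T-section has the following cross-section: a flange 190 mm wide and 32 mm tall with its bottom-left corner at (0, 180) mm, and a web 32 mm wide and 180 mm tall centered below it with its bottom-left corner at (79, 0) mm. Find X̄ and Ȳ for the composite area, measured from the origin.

X̄ = 95.00 mm, Ȳ = 144.43 mm

web: A = 32 × 180 = 5760.00, centroid at (95.00, 90.00).
flange: A = 190 × 32 = 6080.00, centroid at (95.00, 196.00).
ΣA = 11840.00 mm², ΣAX̄ = 1124800.00 mm³, ΣAȲ = 1710080.00 mm³.
X̄ = 1124800.00/11840.00 = 95.00 mm; Ȳ = 1710080.00/11840.00 = 144.43 mm.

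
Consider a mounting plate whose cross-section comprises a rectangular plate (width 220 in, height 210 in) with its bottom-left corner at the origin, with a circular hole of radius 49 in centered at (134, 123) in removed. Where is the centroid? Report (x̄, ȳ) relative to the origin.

plate: A = 220 × 210 = 46200.00, centroid at (110.00, 105.00).
hole: A = −π·49² = -7542.96, centroid at (134.00, 123.00).
ΣA = 38657.04 in²
ΣAx̄ = (46200.00)(110.00) + (-7542.96)(134.00) = 4071242.83 in³
ΣAȳ = (46200.00)(105.00) + (-7542.96)(123.00) = 3923215.43 in³
x̄ = 4071242.83 / 38657.04 = 105.32 in
ȳ = 3923215.43 / 38657.04 = 101.49 in

x̄ = 105.32 in, ȳ = 101.49 in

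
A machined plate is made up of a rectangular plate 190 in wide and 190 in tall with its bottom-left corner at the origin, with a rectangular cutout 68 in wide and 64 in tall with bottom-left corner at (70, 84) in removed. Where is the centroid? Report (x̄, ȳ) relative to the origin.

x̄ = 93.77 in, ȳ = 92.12 in

plate: A = 190 × 190 = 36100.00, centroid at (95.00, 95.00).
hole: A = −(68 × 64) = -4352.00, centroid at (104.00, 116.00).
ΣA = 31748.00 in²
ΣAx̄ = (36100.00)(95.00) + (-4352.00)(104.00) = 2976892.00 in³
ΣAȳ = (36100.00)(95.00) + (-4352.00)(116.00) = 2924668.00 in³
x̄ = 2976892.00 / 31748.00 = 93.77 in
ȳ = 2924668.00 / 31748.00 = 92.12 in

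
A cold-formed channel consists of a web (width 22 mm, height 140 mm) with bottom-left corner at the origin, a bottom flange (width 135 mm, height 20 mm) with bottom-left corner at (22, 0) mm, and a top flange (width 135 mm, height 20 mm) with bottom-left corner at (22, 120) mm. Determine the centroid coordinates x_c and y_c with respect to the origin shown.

x_c = 60.99 mm, y_c = 70.00 mm

web: A = 22 × 140 = 3080.00, centroid at (11.00, 70.00).
bottom flange: A = 135 × 20 = 2700.00, centroid at (89.50, 10.00).
top flange: A = 135 × 20 = 2700.00, centroid at (89.50, 130.00).
ΣA = 8480.00 mm², ΣAx_c = 517180.00 mm³, ΣAy_c = 593600.00 mm³.
x_c = 517180.00/8480.00 = 60.99 mm; y_c = 593600.00/8480.00 = 70.00 mm.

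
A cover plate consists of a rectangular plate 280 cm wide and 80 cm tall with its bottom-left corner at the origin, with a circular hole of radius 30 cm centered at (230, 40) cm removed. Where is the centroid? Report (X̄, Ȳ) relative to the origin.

plate: A = 280 × 80 = 22400.00, centroid at (140.00, 40.00).
hole: A = −π·30² = -2827.43, centroid at (230.00, 40.00).
ΣA = 19572.57 cm², ΣAX̄ = 2485690.32 cm³, ΣAȲ = 782902.66 cm³.
X̄ = 2485690.32/19572.57 = 127.00 cm; Ȳ = 782902.66/19572.57 = 40.00 cm.

X̄ = 127.00 cm, Ȳ = 40.00 cm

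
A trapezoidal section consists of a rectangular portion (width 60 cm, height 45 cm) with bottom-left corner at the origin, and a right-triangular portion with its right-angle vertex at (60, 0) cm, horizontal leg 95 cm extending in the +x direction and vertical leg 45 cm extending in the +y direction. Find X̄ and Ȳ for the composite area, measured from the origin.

rectangular portion: A = 60 × 45 = 2700.00, centroid at (30.00, 22.50).
triangular portion: A = ½·95·45 = 2137.50, centroid at (91.67, 15.00).
ΣA = 4837.50 cm²
ΣAX̄ = (2700.00)(30.00) + (2137.50)(91.67) = 276937.50 cm³
ΣAȲ = (2700.00)(22.50) + (2137.50)(15.00) = 92812.50 cm³
X̄ = 276937.50 / 4837.50 = 57.25 cm
Ȳ = 92812.50 / 4837.50 = 19.19 cm

X̄ = 57.25 cm, Ȳ = 19.19 cm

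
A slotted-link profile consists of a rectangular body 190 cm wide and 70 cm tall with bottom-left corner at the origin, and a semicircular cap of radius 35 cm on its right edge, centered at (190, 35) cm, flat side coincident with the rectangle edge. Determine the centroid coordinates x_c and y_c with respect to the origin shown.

Part | A | x̄ᵢ | ȳᵢ | A·x̄ᵢ | A·ȳᵢ
rectangular body | 13300.00 | 95.00 | 35.00 | 1263500.00 | 465500.00
semicircular end | 1924.23 | 204.85 | 35.00 | 394186.18 | 67347.89
Σ | 15224.23 |  |  | 1657686.18 | 532847.89
x_c = 1657686.18 / 15224.23 = 108.88 cm
y_c = 532847.89 / 15224.23 = 35.00 cm

x_c = 108.88 cm, y_c = 35.00 cm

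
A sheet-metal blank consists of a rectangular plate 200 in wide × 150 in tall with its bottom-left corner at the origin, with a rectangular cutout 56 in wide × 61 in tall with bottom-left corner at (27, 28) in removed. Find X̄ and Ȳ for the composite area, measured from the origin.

Part | A | x̄ᵢ | ȳᵢ | A·x̄ᵢ | A·ȳᵢ
plate | 30000.00 | 100.00 | 75.00 | 3000000.00 | 2250000.00
hole | -3416.00 | 55.00 | 58.50 | -187880.00 | -199836.00
Σ | 26584.00 |  |  | 2812120.00 | 2050164.00
X̄ = 2812120.00 / 26584.00 = 105.78 in
Ȳ = 2050164.00 / 26584.00 = 77.12 in

X̄ = 105.78 in, Ȳ = 77.12 in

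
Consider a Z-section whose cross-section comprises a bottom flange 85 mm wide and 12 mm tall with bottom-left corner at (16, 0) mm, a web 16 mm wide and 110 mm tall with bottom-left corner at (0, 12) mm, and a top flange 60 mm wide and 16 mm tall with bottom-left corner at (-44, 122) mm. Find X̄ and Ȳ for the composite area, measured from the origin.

bottom flange: A = 85 × 12 = 1020.00, centroid at (58.50, 6.00).
web: A = 16 × 110 = 1760.00, centroid at (8.00, 67.00).
top flange: A = 60 × 16 = 960.00, centroid at (-14.00, 130.00).
ΣA = 3740.00 mm²
ΣAX̄ = (1020.00)(58.50) + (1760.00)(8.00) + (960.00)(-14.00) = 60310.00 mm³
ΣAȲ = (1020.00)(6.00) + (1760.00)(67.00) + (960.00)(130.00) = 248840.00 mm³
X̄ = 60310.00 / 3740.00 = 16.13 mm
Ȳ = 248840.00 / 3740.00 = 66.53 mm

X̄ = 16.13 mm, Ȳ = 66.53 mm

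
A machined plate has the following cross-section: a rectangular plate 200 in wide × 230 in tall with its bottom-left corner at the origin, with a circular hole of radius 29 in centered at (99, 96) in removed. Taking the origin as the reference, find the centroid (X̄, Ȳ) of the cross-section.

plate: A = 200 × 230 = 46000.00, centroid at (100.00, 115.00).
hole: A = −π·29² = -2642.08, centroid at (99.00, 96.00).
ΣA = 43357.92 in²
ΣAX̄ = (46000.00)(100.00) + (-2642.08)(99.00) = 4338434.14 in³
ΣAȲ = (46000.00)(115.00) + (-2642.08)(96.00) = 5036360.38 in³
X̄ = 4338434.14 / 43357.92 = 100.06 in
Ȳ = 5036360.38 / 43357.92 = 116.16 in

X̄ = 100.06 in, Ȳ = 116.16 in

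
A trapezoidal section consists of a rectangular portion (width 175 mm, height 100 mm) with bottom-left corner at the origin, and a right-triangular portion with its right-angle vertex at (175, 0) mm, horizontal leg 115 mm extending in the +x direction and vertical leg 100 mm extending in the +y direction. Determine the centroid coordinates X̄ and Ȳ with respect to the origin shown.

rectangular portion: A = 175 × 100 = 17500.00, centroid at (87.50, 50.00).
triangular portion: A = ½·115·100 = 5750.00, centroid at (213.33, 33.33).
ΣA = 23250.00 mm², ΣAX̄ = 2757916.67 mm³, ΣAȲ = 1066666.67 mm³.
X̄ = 2757916.67/23250.00 = 118.62 mm; Ȳ = 1066666.67/23250.00 = 45.88 mm.

X̄ = 118.62 mm, Ȳ = 45.88 mm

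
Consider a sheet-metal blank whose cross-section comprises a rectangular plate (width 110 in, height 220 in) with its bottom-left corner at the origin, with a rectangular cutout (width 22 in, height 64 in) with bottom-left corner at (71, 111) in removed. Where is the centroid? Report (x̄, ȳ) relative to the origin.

x̄ = 53.33 in, ȳ = 107.96 in

plate: A = 110 × 220 = 24200.00, centroid at (55.00, 110.00).
hole: A = −(22 × 64) = -1408.00, centroid at (82.00, 143.00).
ΣA = 22792.00 in², ΣAx̄ = 1215544.00 in³, ΣAȳ = 2460656.00 in³.
x̄ = 1215544.00/22792.00 = 53.33 in; ȳ = 2460656.00/22792.00 = 107.96 in.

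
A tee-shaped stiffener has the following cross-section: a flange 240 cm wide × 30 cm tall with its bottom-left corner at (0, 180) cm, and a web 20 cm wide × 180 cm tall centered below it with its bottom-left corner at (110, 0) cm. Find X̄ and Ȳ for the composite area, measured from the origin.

web: A = 20 × 180 = 3600.00, centroid at (120.00, 90.00).
flange: A = 240 × 30 = 7200.00, centroid at (120.00, 195.00).
ΣA = 10800.00 cm²
ΣAX̄ = (3600.00)(120.00) + (7200.00)(120.00) = 1296000.00 cm³
ΣAȲ = (3600.00)(90.00) + (7200.00)(195.00) = 1728000.00 cm³
X̄ = 1296000.00 / 10800.00 = 120.00 cm
Ȳ = 1728000.00 / 10800.00 = 160.00 cm

X̄ = 120.00 cm, Ȳ = 160.00 cm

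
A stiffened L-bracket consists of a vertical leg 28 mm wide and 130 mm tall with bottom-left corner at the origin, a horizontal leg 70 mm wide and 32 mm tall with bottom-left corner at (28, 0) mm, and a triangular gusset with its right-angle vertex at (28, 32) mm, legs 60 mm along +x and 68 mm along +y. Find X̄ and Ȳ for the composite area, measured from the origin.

X̄ = 36.62 mm, Ȳ = 48.48 mm

vertical leg: A = 28 × 130 = 3640.00, centroid at (14.00, 65.00).
horizontal leg: A = 70 × 32 = 2240.00, centroid at (63.00, 16.00).
gusset: A = ½·60·68 = 2040.00, centroid at (48.00, 54.67).
ΣA = 7920.00 mm²
ΣAX̄ = (3640.00)(14.00) + (2240.00)(63.00) + (2040.00)(48.00) = 290000.00 mm³
ΣAȲ = (3640.00)(65.00) + (2240.00)(16.00) + (2040.00)(54.67) = 383960.00 mm³
X̄ = 290000.00 / 7920.00 = 36.62 mm
Ȳ = 383960.00 / 7920.00 = 48.48 mm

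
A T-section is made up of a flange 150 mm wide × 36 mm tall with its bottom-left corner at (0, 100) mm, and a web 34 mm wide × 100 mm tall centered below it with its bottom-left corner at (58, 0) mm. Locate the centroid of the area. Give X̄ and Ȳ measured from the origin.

web: A = 34 × 100 = 3400.00, centroid at (75.00, 50.00).
flange: A = 150 × 36 = 5400.00, centroid at (75.00, 118.00).
ΣA = 8800.00 mm²
ΣAX̄ = (3400.00)(75.00) + (5400.00)(75.00) = 660000.00 mm³
ΣAȲ = (3400.00)(50.00) + (5400.00)(118.00) = 807200.00 mm³
X̄ = 660000.00 / 8800.00 = 75.00 mm
Ȳ = 807200.00 / 8800.00 = 91.73 mm

X̄ = 75.00 mm, Ȳ = 91.73 mm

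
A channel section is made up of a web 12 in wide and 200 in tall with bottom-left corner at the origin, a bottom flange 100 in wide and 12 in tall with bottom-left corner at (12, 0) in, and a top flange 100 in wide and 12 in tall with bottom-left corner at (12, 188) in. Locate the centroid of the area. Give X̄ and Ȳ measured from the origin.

Part | A | x̄ᵢ | ȳᵢ | A·x̄ᵢ | A·ȳᵢ
web | 2400.00 | 6.00 | 100.00 | 14400.00 | 240000.00
bottom flange | 1200.00 | 62.00 | 6.00 | 74400.00 | 7200.00
top flange | 1200.00 | 62.00 | 194.00 | 74400.00 | 232800.00
Σ | 4800.00 |  |  | 163200.00 | 480000.00
X̄ = 163200.00 / 4800.00 = 34.00 in
Ȳ = 480000.00 / 4800.00 = 100.00 in

X̄ = 34.00 in, Ȳ = 100.00 in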